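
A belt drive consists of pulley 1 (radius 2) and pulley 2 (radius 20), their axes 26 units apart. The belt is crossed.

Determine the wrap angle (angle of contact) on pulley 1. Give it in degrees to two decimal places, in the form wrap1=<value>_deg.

crossed belt: β = asin((r1+r2)/C) = asin(22/26) = 57.7958°
wrap1 = wrap2 = π + 2β = 295.5915°

wrap1=295.59_deg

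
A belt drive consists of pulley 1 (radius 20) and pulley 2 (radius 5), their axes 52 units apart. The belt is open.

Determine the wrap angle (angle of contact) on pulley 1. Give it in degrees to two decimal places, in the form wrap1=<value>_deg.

open belt: β = asin((r2−r1)/C) = asin(-15/52) = -16.7659°
wrap1 = π − 2β = 213.5317°
wrap2 = π + 2β = 146.4683°

wrap1=213.53_deg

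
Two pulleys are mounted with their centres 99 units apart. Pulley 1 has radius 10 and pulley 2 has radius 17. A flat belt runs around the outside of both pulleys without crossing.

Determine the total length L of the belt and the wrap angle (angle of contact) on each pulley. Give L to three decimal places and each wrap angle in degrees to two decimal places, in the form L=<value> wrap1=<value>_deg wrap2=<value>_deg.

open belt: β = asin((r2−r1)/C) = asin(7/99) = 4.0546°
wrap1 = π − 2β = 171.8908°
wrap2 = π + 2β = 188.1092°
tangent length = C·cosβ = 98.7522
L = r1·wrap1 + r2·wrap2 + 2·C·cosβ = 10·3.0001 + 17·3.2831 + 2·98.7522 = 283.3182

L=283.318 wrap1=171.89_deg wrap2=188.11_deg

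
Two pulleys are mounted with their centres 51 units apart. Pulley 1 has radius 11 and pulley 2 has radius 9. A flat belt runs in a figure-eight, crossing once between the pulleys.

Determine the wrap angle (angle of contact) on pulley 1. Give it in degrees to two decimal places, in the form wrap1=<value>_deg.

wrap1=226.18_deg

crossed belt: β = asin((r1+r2)/C) = asin(20/51) = 23.0888°
wrap1 = wrap2 = π + 2β = 226.1775°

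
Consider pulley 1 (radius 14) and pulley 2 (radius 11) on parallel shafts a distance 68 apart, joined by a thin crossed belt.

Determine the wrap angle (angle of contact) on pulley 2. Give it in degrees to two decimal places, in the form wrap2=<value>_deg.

wrap2=223.14_deg

crossed belt: β = asin((r1+r2)/C) = asin(25/68) = 21.5706°
wrap1 = wrap2 = π + 2β = 223.1412°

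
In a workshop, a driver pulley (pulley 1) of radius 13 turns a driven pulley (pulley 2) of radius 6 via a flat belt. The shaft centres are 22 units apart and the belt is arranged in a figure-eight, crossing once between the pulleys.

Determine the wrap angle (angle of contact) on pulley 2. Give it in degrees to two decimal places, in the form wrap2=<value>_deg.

wrap2=299.45_deg

crossed belt: β = asin((r1+r2)/C) = asin(19/22) = 59.7274°
wrap1 = wrap2 = π + 2β = 299.4547°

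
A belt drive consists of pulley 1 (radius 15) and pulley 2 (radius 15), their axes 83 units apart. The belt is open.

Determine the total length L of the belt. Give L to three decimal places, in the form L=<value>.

open belt: β = asin((r2−r1)/C) = asin(0/83) = 0.0000°
wrap1 = π − 2β = 180.0000°
wrap2 = π + 2β = 180.0000°
tangent length = C·cosβ = 83.0000
L = r1·wrap1 + r2·wrap2 + 2·C·cosβ = 15·3.1416 + 15·3.1416 + 2·83.0000 = 260.2478

L=260.248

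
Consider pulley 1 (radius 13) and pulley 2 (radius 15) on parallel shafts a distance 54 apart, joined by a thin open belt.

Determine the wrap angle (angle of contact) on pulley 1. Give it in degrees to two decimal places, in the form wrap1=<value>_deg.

wrap1=175.75_deg

open belt: β = asin((r2−r1)/C) = asin(2/54) = 2.1226°
wrap1 = π − 2β = 175.7549°
wrap2 = π + 2β = 184.2451°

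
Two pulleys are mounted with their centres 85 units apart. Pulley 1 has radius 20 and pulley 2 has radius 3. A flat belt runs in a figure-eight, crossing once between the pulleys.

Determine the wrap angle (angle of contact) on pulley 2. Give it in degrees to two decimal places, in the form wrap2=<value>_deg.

wrap2=211.40_deg

crossed belt: β = asin((r1+r2)/C) = asin(23/85) = 15.6993°
wrap1 = wrap2 = π + 2β = 211.3985°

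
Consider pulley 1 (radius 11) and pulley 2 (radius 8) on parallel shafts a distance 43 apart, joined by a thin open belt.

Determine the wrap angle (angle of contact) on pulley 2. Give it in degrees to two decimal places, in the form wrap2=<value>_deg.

open belt: β = asin((r2−r1)/C) = asin(-3/43) = -4.0006°
wrap1 = π − 2β = 188.0013°
wrap2 = π + 2β = 171.9987°

wrap2=172.00_deg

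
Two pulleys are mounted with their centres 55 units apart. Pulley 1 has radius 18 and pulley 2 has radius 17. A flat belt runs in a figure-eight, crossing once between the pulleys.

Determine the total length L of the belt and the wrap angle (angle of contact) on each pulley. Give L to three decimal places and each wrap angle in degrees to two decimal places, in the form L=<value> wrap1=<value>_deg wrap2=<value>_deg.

crossed belt: β = asin((r1+r2)/C) = asin(35/55) = 39.5212°
wrap1 = wrap2 = π + 2β = 259.0424°
tangent length = C·cosβ = 42.4264
L = (r1+r2)·wrap + 2·C·cosβ = 35·4.5211 + 2·42.4264 = 243.0928

L=243.093 wrap1=259.04_deg wrap2=259.04_deg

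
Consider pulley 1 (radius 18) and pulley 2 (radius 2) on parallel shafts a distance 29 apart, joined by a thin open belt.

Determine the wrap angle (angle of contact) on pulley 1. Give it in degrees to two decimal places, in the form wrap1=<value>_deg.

open belt: β = asin((r2−r1)/C) = asin(-16/29) = -33.4854°
wrap1 = π − 2β = 246.9708°
wrap2 = π + 2β = 113.0292°

wrap1=246.97_deg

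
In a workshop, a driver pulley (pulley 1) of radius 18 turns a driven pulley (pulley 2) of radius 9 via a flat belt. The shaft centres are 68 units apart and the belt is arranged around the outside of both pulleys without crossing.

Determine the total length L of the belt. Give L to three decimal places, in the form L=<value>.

L=222.016

open belt: β = asin((r2−r1)/C) = asin(-9/68) = -7.6056°
wrap1 = π − 2β = 195.2112°
wrap2 = π + 2β = 164.7888°
tangent length = C·cosβ = 67.4018
L = r1·wrap1 + r2·wrap2 + 2·C·cosβ = 18·3.4071 + 9·2.8761 + 2·67.4018 = 222.0159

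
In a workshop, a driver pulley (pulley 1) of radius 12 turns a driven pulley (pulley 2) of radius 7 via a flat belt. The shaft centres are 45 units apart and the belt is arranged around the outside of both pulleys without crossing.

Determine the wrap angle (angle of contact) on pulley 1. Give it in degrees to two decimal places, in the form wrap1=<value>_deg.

wrap1=192.76_deg

open belt: β = asin((r2−r1)/C) = asin(-5/45) = -6.3794°
wrap1 = π − 2β = 192.7587°
wrap2 = π + 2β = 167.2413°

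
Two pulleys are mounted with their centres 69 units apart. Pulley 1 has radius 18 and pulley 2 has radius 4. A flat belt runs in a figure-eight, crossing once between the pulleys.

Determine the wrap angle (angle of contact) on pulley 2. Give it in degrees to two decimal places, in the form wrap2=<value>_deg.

crossed belt: β = asin((r1+r2)/C) = asin(22/69) = 18.5928°
wrap1 = wrap2 = π + 2β = 217.1856°

wrap2=217.19_deg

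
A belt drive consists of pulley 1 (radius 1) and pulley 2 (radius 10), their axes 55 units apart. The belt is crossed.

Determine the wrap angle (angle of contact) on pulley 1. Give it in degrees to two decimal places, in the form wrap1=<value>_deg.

wrap1=203.07_deg

crossed belt: β = asin((r1+r2)/C) = asin(11/55) = 11.5370°
wrap1 = wrap2 = π + 2β = 203.0739°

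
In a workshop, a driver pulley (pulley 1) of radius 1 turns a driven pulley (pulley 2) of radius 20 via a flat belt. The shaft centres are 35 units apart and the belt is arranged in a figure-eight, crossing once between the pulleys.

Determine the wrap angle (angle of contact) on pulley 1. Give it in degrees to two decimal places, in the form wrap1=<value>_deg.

crossed belt: β = asin((r1+r2)/C) = asin(21/35) = 36.8699°
wrap1 = wrap2 = π + 2β = 253.7398°

wrap1=253.74_deg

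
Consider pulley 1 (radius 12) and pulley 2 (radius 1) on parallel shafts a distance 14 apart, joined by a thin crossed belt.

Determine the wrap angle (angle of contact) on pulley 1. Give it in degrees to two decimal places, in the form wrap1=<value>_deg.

crossed belt: β = asin((r1+r2)/C) = asin(13/14) = 68.2132°
wrap1 = wrap2 = π + 2β = 316.4264°

wrap1=316.43_deg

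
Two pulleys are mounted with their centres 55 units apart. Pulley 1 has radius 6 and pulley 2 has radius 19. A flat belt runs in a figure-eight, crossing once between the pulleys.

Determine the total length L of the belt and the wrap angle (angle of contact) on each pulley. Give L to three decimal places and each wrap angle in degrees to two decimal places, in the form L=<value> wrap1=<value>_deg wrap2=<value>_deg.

crossed belt: β = asin((r1+r2)/C) = asin(25/55) = 27.0357°
wrap1 = wrap2 = π + 2β = 234.0714°
tangent length = C·cosβ = 48.9898
L = (r1+r2)·wrap + 2·C·cosβ = 25·4.0853 + 2·48.9898 = 200.1125

L=200.112 wrap1=234.07_deg wrap2=234.07_deg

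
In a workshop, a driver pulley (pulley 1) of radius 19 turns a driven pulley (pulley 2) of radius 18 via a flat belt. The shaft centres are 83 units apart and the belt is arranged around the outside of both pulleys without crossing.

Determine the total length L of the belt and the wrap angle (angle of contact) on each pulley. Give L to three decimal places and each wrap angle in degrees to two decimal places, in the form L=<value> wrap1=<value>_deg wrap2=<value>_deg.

L=282.251 wrap1=181.38_deg wrap2=178.62_deg

open belt: β = asin((r2−r1)/C) = asin(-1/83) = -0.6903°
wrap1 = π − 2β = 181.3807°
wrap2 = π + 2β = 178.6193°
tangent length = C·cosβ = 82.9940
L = r1·wrap1 + r2·wrap2 + 2·C·cosβ = 19·3.1657 + 18·3.1175 + 2·82.9940 = 282.2510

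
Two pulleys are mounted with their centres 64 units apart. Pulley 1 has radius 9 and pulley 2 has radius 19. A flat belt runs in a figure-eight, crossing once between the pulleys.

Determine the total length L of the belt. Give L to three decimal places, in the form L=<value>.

L=228.422

crossed belt: β = asin((r1+r2)/C) = asin(28/64) = 25.9445°
wrap1 = wrap2 = π + 2β = 231.8890°
tangent length = C·cosβ = 57.5500
L = (r1+r2)·wrap + 2·C·cosβ = 28·4.0472 + 2·57.5500 = 228.4223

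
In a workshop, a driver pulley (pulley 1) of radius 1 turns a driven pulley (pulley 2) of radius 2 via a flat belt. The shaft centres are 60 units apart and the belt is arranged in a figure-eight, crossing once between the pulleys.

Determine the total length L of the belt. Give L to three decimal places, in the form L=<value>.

L=129.575

crossed belt: β = asin((r1+r2)/C) = asin(3/60) = 2.8660°
wrap1 = wrap2 = π + 2β = 185.7320°
tangent length = C·cosβ = 59.9250
L = (r1+r2)·wrap + 2·C·cosβ = 3·3.2416 + 2·59.9250 = 129.5748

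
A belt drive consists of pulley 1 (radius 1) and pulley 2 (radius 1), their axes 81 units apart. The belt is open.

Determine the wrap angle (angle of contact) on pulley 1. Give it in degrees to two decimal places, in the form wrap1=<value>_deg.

wrap1=180.00_deg

open belt: β = asin((r2−r1)/C) = asin(0/81) = 0.0000°
wrap1 = π − 2β = 180.0000°
wrap2 = π + 2β = 180.0000°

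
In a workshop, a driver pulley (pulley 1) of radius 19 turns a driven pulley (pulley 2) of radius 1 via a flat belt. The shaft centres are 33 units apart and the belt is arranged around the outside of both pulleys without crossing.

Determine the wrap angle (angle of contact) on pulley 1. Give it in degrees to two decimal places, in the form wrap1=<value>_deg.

open belt: β = asin((r2−r1)/C) = asin(-18/33) = -33.0557°
wrap1 = π − 2β = 246.1115°
wrap2 = π + 2β = 113.8885°

wrap1=246.11_deg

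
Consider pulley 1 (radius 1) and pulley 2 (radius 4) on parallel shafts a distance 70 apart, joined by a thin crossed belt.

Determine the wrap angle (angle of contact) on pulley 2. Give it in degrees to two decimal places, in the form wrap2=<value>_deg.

crossed belt: β = asin((r1+r2)/C) = asin(5/70) = 4.0960°
wrap1 = wrap2 = π + 2β = 188.1921°

wrap2=188.19_deg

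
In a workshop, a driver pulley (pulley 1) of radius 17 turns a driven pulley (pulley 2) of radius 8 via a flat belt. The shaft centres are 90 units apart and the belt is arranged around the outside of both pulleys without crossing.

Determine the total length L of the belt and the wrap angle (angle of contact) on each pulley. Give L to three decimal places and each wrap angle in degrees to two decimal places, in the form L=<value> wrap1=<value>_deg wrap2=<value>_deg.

open belt: β = asin((r2−r1)/C) = asin(-9/90) = -5.7392°
wrap1 = π − 2β = 191.4783°
wrap2 = π + 2β = 168.5217°
tangent length = C·cosβ = 89.5489
L = r1·wrap1 + r2·wrap2 + 2·C·cosβ = 17·3.3419 + 8·2.9413 + 2·89.5489 = 259.4406

L=259.441 wrap1=191.48_deg wrap2=168.52_deg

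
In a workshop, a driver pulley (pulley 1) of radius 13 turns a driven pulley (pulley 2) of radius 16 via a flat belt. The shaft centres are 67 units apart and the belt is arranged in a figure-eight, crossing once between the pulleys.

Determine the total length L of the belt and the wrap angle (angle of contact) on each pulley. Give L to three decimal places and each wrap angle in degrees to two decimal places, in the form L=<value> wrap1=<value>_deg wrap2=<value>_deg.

crossed belt: β = asin((r1+r2)/C) = asin(29/67) = 25.6477°
wrap1 = wrap2 = π + 2β = 231.2953°
tangent length = C·cosβ = 60.3987
L = (r1+r2)·wrap + 2·C·cosβ = 29·4.0369 + 2·60.3987 = 237.8664

L=237.866 wrap1=231.30_deg wrap2=231.30_deg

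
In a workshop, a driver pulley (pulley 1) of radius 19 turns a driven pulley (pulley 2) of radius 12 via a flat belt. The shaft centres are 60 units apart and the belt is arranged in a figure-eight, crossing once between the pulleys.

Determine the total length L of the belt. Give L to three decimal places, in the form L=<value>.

crossed belt: β = asin((r1+r2)/C) = asin(31/60) = 31.1089°
wrap1 = wrap2 = π + 2β = 242.2178°
tangent length = C·cosβ = 51.3712
L = (r1+r2)·wrap + 2·C·cosβ = 31·4.2275 + 2·51.3712 = 233.7949

L=233.795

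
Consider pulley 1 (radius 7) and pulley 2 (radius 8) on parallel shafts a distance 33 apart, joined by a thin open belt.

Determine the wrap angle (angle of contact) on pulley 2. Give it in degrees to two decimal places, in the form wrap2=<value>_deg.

wrap2=183.47_deg

open belt: β = asin((r2−r1)/C) = asin(1/33) = 1.7365°
wrap1 = π − 2β = 176.5270°
wrap2 = π + 2β = 183.4730°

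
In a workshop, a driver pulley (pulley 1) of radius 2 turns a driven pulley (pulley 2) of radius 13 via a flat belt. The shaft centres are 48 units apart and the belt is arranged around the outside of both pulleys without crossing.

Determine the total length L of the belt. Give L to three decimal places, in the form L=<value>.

L=145.656

open belt: β = asin((r2−r1)/C) = asin(11/48) = 13.2480°
wrap1 = π − 2β = 153.5040°
wrap2 = π + 2β = 206.4960°
tangent length = C·cosβ = 46.7226
L = r1·wrap1 + r2·wrap2 + 2·C·cosβ = 2·2.6791 + 13·3.6040 + 2·46.7226 = 145.6559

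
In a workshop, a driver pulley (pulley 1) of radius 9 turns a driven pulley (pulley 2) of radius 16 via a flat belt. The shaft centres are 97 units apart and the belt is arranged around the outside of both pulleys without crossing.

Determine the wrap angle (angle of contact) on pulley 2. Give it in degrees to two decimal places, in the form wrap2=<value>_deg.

open belt: β = asin((r2−r1)/C) = asin(7/97) = 4.1383°
wrap1 = π − 2β = 171.7233°
wrap2 = π + 2β = 188.2767°

wrap2=188.28_deg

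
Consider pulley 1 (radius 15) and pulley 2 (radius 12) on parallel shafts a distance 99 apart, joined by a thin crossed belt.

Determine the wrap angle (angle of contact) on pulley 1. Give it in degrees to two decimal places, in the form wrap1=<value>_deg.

crossed belt: β = asin((r1+r2)/C) = asin(27/99) = 15.8266°
wrap1 = wrap2 = π + 2β = 211.6532°

wrap1=211.65_deg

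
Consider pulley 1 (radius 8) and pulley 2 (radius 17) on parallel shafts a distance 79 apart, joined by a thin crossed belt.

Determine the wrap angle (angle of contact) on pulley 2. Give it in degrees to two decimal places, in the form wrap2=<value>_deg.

crossed belt: β = asin((r1+r2)/C) = asin(25/79) = 18.4487°
wrap1 = wrap2 = π + 2β = 216.8974°

wrap2=216.90_deg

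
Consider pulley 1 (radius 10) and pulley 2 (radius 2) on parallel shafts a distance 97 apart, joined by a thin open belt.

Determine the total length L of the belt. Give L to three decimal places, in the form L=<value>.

open belt: β = asin((r2−r1)/C) = asin(-8/97) = -4.7308°
wrap1 = π − 2β = 189.4616°
wrap2 = π + 2β = 170.5384°
tangent length = C·cosβ = 96.6695
L = r1·wrap1 + r2·wrap2 + 2·C·cosβ = 10·3.3067 + 2·2.9765 + 2·96.6695 = 232.3593

L=232.359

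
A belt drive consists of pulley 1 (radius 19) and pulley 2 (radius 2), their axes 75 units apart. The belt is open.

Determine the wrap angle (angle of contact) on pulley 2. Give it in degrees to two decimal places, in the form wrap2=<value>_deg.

open belt: β = asin((r2−r1)/C) = asin(-17/75) = -13.1009°
wrap1 = π − 2β = 206.2018°
wrap2 = π + 2β = 153.7982°

wrap2=153.80_deg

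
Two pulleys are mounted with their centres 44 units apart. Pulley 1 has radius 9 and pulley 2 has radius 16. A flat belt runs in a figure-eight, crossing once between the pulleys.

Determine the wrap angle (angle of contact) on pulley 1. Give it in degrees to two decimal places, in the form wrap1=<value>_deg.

wrap1=249.25_deg

crossed belt: β = asin((r1+r2)/C) = asin(25/44) = 34.6235°
wrap1 = wrap2 = π + 2β = 249.2471°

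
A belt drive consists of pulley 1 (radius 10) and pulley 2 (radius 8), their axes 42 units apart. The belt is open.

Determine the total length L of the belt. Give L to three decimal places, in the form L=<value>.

open belt: β = asin((r2−r1)/C) = asin(-2/42) = -2.7294°
wrap1 = π − 2β = 185.4588°
wrap2 = π + 2β = 174.5412°
tangent length = C·cosβ = 41.9524
L = r1·wrap1 + r2·wrap2 + 2·C·cosβ = 10·3.2369 + 8·3.0463 + 2·41.9524 = 140.6439

L=140.644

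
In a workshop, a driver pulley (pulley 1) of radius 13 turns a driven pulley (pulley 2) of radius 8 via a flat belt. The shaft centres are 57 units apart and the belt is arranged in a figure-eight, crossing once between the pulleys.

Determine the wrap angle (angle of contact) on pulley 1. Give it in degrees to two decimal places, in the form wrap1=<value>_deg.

wrap1=223.24_deg

crossed belt: β = asin((r1+r2)/C) = asin(21/57) = 21.6183°
wrap1 = wrap2 = π + 2β = 223.2365°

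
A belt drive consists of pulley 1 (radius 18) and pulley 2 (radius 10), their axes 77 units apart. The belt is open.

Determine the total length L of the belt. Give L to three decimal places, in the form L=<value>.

open belt: β = asin((r2−r1)/C) = asin(-8/77) = -5.9636°
wrap1 = π − 2β = 191.9271°
wrap2 = π + 2β = 168.0729°
tangent length = C·cosβ = 76.5833
L = r1·wrap1 + r2·wrap2 + 2·C·cosβ = 18·3.3498 + 10·2.9334 + 2·76.5833 = 242.7965

L=242.797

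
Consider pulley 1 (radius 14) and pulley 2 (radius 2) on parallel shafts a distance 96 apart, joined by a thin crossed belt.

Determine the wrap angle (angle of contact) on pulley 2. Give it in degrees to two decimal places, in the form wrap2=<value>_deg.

wrap2=199.19_deg

crossed belt: β = asin((r1+r2)/C) = asin(16/96) = 9.5941°
wrap1 = wrap2 = π + 2β = 199.1881°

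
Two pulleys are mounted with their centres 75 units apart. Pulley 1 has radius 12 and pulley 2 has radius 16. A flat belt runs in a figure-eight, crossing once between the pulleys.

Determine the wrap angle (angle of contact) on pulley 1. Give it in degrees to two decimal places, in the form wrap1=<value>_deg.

wrap1=223.84_deg

crossed belt: β = asin((r1+r2)/C) = asin(28/75) = 21.9213°
wrap1 = wrap2 = π + 2β = 223.8427°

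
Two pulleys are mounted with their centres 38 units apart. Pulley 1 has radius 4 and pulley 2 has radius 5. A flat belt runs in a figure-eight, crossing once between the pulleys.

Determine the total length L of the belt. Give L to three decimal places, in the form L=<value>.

crossed belt: β = asin((r1+r2)/C) = asin(9/38) = 13.7002°
wrap1 = wrap2 = π + 2β = 207.4005°
tangent length = C·cosβ = 36.9188
L = (r1+r2)·wrap + 2·C·cosβ = 9·3.6198 + 2·36.9188 = 106.4160

L=106.416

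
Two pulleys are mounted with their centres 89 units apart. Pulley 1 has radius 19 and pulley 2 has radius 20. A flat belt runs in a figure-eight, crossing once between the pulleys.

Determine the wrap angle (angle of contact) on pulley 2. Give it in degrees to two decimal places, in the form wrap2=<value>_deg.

wrap2=231.98_deg

crossed belt: β = asin((r1+r2)/C) = asin(39/89) = 25.9892°
wrap1 = wrap2 = π + 2β = 231.9785°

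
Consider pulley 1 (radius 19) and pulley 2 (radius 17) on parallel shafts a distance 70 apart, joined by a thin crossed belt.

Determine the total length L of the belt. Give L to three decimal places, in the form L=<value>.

L=272.057

crossed belt: β = asin((r1+r2)/C) = asin(36/70) = 30.9497°
wrap1 = wrap2 = π + 2β = 241.8994°
tangent length = C·cosβ = 60.0333
L = (r1+r2)·wrap + 2·C·cosβ = 36·4.2219 + 2·60.0333 = 272.0566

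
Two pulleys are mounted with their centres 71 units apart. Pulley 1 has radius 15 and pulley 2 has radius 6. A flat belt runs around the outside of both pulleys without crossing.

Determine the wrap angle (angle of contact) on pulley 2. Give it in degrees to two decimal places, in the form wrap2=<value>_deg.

open belt: β = asin((r2−r1)/C) = asin(-9/71) = -7.2824°
wrap1 = π − 2β = 194.5649°
wrap2 = π + 2β = 165.4351°

wrap2=165.44_deg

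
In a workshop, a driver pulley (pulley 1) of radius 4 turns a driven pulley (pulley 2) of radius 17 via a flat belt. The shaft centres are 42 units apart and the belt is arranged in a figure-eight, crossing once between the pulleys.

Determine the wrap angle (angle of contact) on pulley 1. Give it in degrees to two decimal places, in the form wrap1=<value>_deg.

crossed belt: β = asin((r1+r2)/C) = asin(21/42) = 30.0000°
wrap1 = wrap2 = π + 2β = 240.0000°

wrap1=240.00_deg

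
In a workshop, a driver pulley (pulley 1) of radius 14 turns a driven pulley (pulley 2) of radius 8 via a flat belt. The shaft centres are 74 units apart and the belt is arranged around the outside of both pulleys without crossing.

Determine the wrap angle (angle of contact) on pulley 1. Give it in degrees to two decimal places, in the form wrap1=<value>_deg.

wrap1=189.30_deg

open belt: β = asin((r2−r1)/C) = asin(-6/74) = -4.6507°
wrap1 = π − 2β = 189.3014°
wrap2 = π + 2β = 170.6986°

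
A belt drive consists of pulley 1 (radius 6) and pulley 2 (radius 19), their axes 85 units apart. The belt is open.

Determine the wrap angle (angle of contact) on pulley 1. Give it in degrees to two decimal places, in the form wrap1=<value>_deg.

wrap1=162.41_deg

open belt: β = asin((r2−r1)/C) = asin(13/85) = 8.7974°
wrap1 = π − 2β = 162.4052°
wrap2 = π + 2β = 197.5948°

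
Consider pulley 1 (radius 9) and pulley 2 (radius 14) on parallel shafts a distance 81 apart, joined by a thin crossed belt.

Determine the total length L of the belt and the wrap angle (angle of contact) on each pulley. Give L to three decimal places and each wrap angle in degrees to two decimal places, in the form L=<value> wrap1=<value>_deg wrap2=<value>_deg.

L=240.832 wrap1=212.99_deg wrap2=212.99_deg

crossed belt: β = asin((r1+r2)/C) = asin(23/81) = 16.4961°
wrap1 = wrap2 = π + 2β = 212.9923°
tangent length = C·cosβ = 77.6660
L = (r1+r2)·wrap + 2·C·cosβ = 23·3.7174 + 2·77.6660 = 240.8325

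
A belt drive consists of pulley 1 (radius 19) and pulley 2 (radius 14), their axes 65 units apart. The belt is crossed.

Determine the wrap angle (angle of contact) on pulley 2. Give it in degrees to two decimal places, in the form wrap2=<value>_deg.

crossed belt: β = asin((r1+r2)/C) = asin(33/65) = 30.5102°
wrap1 = wrap2 = π + 2β = 241.0205°

wrap2=241.02_deg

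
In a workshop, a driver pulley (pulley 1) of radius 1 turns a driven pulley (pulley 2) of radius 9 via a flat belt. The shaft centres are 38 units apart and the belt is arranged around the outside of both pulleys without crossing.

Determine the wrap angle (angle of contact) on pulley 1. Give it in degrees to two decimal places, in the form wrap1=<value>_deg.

open belt: β = asin((r2−r1)/C) = asin(8/38) = 12.1532°
wrap1 = π − 2β = 155.6936°
wrap2 = π + 2β = 204.3064°

wrap1=155.69_deg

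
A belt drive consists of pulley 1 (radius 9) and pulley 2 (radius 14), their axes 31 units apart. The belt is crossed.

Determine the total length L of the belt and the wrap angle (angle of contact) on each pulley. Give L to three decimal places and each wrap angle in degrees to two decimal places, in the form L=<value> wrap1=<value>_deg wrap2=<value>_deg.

L=152.280 wrap1=275.79_deg wrap2=275.79_deg

crossed belt: β = asin((r1+r2)/C) = asin(23/31) = 47.8966°
wrap1 = wrap2 = π + 2β = 275.7931°
tangent length = C·cosβ = 20.7846
L = (r1+r2)·wrap + 2·C·cosβ = 23·4.8135 + 2·20.7846 = 152.2797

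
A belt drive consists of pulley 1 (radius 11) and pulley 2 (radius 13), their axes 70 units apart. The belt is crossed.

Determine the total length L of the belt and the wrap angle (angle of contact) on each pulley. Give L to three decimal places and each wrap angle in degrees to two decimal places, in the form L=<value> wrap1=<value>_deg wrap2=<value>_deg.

L=223.710 wrap1=220.10_deg wrap2=220.10_deg

crossed belt: β = asin((r1+r2)/C) = asin(24/70) = 20.0510°
wrap1 = wrap2 = π + 2β = 220.1021°
tangent length = C·cosβ = 65.7571
L = (r1+r2)·wrap + 2·C·cosβ = 24·3.8415 + 2·65.7571 = 223.7104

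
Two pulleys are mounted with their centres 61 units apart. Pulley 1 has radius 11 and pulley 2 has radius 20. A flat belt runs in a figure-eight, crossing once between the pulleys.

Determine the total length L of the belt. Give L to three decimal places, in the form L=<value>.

crossed belt: β = asin((r1+r2)/C) = asin(31/61) = 30.5438°
wrap1 = wrap2 = π + 2β = 241.0876°
tangent length = C·cosβ = 52.5357
L = (r1+r2)·wrap + 2·C·cosβ = 31·4.2078 + 2·52.5357 = 235.5123

L=235.512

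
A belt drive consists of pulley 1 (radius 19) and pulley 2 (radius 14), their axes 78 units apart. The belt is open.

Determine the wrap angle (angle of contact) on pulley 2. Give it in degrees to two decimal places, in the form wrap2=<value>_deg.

wrap2=172.65_deg

open belt: β = asin((r2−r1)/C) = asin(-5/78) = -3.6753°
wrap1 = π − 2β = 187.3507°
wrap2 = π + 2β = 172.6493°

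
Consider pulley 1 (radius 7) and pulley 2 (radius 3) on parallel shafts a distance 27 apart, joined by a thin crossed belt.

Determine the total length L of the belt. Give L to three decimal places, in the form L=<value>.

L=89.164

crossed belt: β = asin((r1+r2)/C) = asin(10/27) = 21.7385°
wrap1 = wrap2 = π + 2β = 223.4769°
tangent length = C·cosβ = 25.0799
L = (r1+r2)·wrap + 2·C·cosβ = 10·3.9004 + 2·25.0799 = 89.1638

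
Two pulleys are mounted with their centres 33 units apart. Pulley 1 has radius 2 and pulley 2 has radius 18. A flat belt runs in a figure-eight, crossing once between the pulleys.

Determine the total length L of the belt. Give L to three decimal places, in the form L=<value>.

crossed belt: β = asin((r1+r2)/C) = asin(20/33) = 37.3052°
wrap1 = wrap2 = π + 2β = 254.6104°
tangent length = C·cosβ = 26.2488
L = (r1+r2)·wrap + 2·C·cosβ = 20·4.4438 + 2·26.2488 = 141.3734

L=141.373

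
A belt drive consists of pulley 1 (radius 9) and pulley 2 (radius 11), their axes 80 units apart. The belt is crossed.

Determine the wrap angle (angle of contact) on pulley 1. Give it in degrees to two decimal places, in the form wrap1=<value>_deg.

crossed belt: β = asin((r1+r2)/C) = asin(20/80) = 14.4775°
wrap1 = wrap2 = π + 2β = 208.9550°

wrap1=208.96_deg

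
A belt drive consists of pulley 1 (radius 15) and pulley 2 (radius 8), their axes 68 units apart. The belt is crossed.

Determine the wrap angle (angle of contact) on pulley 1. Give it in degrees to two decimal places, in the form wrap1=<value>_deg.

crossed belt: β = asin((r1+r2)/C) = asin(23/68) = 19.7694°
wrap1 = wrap2 = π + 2β = 219.5388°

wrap1=219.54_deg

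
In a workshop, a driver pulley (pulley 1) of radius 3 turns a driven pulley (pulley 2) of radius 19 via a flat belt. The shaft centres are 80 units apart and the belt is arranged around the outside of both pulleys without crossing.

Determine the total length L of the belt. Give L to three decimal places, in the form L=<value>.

L=232.326

open belt: β = asin((r2−r1)/C) = asin(16/80) = 11.5370°
wrap1 = π − 2β = 156.9261°
wrap2 = π + 2β = 203.0739°
tangent length = C·cosβ = 78.3837
L = r1·wrap1 + r2·wrap2 + 2·C·cosβ = 3·2.7389 + 19·3.5443 + 2·78.3837 = 232.3258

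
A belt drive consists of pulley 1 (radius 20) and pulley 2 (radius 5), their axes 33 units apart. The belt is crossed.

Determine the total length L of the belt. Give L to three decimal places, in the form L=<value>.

crossed belt: β = asin((r1+r2)/C) = asin(25/33) = 49.2509°
wrap1 = wrap2 = π + 2β = 278.5019°
tangent length = C·cosβ = 21.5407
L = (r1+r2)·wrap + 2·C·cosβ = 25·4.8608 + 2·21.5407 = 164.6007

L=164.601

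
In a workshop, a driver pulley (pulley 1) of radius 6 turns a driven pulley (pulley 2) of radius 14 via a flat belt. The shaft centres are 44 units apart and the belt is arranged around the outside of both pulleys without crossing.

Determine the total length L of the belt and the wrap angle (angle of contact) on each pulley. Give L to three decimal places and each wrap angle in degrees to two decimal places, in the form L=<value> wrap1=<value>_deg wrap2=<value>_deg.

L=152.290 wrap1=159.05_deg wrap2=200.95_deg

open belt: β = asin((r2−r1)/C) = asin(8/44) = 10.4757°
wrap1 = π − 2β = 159.0486°
wrap2 = π + 2β = 200.9514°
tangent length = C·cosβ = 43.2666
L = r1·wrap1 + r2·wrap2 + 2·C·cosβ = 6·2.7759 + 14·3.5073 + 2·43.2666 = 152.2904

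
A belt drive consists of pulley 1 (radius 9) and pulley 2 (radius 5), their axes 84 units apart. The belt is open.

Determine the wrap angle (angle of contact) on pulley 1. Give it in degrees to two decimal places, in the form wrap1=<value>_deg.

open belt: β = asin((r2−r1)/C) = asin(-4/84) = -2.7294°
wrap1 = π − 2β = 185.4588°
wrap2 = π + 2β = 174.5412°

wrap1=185.46_deg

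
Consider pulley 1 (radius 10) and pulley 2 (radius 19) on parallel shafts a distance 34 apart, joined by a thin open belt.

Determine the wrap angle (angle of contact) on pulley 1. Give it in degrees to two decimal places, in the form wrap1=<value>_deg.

open belt: β = asin((r2−r1)/C) = asin(9/34) = 15.3495°
wrap1 = π − 2β = 149.3010°
wrap2 = π + 2β = 210.6990°

wrap1=149.30_deg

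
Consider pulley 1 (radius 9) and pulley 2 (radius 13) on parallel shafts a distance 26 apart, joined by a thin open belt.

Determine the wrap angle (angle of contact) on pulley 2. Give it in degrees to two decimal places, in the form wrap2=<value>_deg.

wrap2=197.70_deg

open belt: β = asin((r2−r1)/C) = asin(4/26) = 8.8499°
wrap1 = π − 2β = 162.3002°
wrap2 = π + 2β = 197.6998°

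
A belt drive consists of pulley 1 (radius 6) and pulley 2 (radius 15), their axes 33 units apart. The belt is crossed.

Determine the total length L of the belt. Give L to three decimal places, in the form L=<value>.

crossed belt: β = asin((r1+r2)/C) = asin(21/33) = 39.5212°
wrap1 = wrap2 = π + 2β = 259.0424°
tangent length = C·cosβ = 25.4558
L = (r1+r2)·wrap + 2·C·cosβ = 21·4.5211 + 2·25.4558 = 145.8557

L=145.856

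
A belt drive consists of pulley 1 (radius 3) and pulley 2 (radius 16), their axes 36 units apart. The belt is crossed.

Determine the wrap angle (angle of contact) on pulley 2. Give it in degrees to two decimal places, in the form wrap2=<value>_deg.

wrap2=243.71_deg

crossed belt: β = asin((r1+r2)/C) = asin(19/36) = 31.8554°
wrap1 = wrap2 = π + 2β = 243.7109°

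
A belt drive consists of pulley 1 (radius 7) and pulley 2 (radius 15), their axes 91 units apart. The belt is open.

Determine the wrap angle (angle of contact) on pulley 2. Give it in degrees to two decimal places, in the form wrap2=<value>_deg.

wrap2=190.09_deg

open belt: β = asin((r2−r1)/C) = asin(8/91) = 5.0435°
wrap1 = π − 2β = 169.9130°
wrap2 = π + 2β = 190.0870°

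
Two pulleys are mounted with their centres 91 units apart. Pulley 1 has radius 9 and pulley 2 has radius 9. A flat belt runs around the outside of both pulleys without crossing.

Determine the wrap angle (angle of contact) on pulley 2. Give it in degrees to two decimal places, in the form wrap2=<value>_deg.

open belt: β = asin((r2−r1)/C) = asin(0/91) = 0.0000°
wrap1 = π − 2β = 180.0000°
wrap2 = π + 2β = 180.0000°

wrap2=180.00_deg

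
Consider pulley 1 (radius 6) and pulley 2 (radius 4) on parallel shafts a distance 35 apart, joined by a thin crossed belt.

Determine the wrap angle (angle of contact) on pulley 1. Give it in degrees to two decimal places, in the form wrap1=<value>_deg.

crossed belt: β = asin((r1+r2)/C) = asin(10/35) = 16.6015°
wrap1 = wrap2 = π + 2β = 213.2031°

wrap1=213.20_deg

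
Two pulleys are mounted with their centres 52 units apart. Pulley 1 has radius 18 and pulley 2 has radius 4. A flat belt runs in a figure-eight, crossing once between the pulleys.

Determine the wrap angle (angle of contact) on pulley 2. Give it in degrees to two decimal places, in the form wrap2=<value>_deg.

wrap2=230.06_deg

crossed belt: β = asin((r1+r2)/C) = asin(22/52) = 25.0290°
wrap1 = wrap2 = π + 2β = 230.0580°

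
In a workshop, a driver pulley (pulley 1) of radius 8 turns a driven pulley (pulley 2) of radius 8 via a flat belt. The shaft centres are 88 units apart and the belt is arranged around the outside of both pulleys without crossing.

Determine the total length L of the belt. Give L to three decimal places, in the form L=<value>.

open belt: β = asin((r2−r1)/C) = asin(0/88) = 0.0000°
wrap1 = π − 2β = 180.0000°
wrap2 = π + 2β = 180.0000°
tangent length = C·cosβ = 88.0000
L = r1·wrap1 + r2·wrap2 + 2·C·cosβ = 8·3.1416 + 8·3.1416 + 2·88.0000 = 226.2655

L=226.265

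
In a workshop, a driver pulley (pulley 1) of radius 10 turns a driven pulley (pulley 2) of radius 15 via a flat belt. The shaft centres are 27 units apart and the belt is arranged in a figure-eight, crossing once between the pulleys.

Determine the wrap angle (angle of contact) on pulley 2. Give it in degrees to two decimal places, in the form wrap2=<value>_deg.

wrap2=315.62_deg

crossed belt: β = asin((r1+r2)/C) = asin(25/27) = 67.8084°
wrap1 = wrap2 = π + 2β = 315.6168°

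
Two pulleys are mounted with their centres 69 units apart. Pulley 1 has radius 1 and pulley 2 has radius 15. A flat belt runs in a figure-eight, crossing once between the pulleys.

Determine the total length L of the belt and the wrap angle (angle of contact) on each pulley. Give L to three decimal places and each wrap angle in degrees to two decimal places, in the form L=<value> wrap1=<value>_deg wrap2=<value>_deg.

crossed belt: β = asin((r1+r2)/C) = asin(16/69) = 13.4080°
wrap1 = wrap2 = π + 2β = 206.8160°
tangent length = C·cosβ = 67.1193
L = (r1+r2)·wrap + 2·C·cosβ = 16·3.6096 + 2·67.1193 = 191.9925

L=191.993 wrap1=206.82_deg wrap2=206.82_deg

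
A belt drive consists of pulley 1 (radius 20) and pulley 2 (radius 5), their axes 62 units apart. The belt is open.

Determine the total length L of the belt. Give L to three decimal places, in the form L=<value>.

L=206.187

open belt: β = asin((r2−r1)/C) = asin(-15/62) = -14.0008°
wrap1 = π − 2β = 208.0016°
wrap2 = π + 2β = 151.9984°
tangent length = C·cosβ = 60.1581
L = r1·wrap1 + r2·wrap2 + 2·C·cosβ = 20·3.6303 + 5·2.6529 + 2·60.1581 = 206.1869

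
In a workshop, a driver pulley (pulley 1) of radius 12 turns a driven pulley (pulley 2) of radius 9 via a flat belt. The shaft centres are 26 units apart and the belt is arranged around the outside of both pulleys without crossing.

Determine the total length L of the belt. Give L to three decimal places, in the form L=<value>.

open belt: β = asin((r2−r1)/C) = asin(-3/26) = -6.6258°
wrap1 = π − 2β = 193.2516°
wrap2 = π + 2β = 166.7484°
tangent length = C·cosβ = 25.8263
L = r1·wrap1 + r2·wrap2 + 2·C·cosβ = 12·3.3729 + 9·2.9103 + 2·25.8263 = 118.3200

L=118.320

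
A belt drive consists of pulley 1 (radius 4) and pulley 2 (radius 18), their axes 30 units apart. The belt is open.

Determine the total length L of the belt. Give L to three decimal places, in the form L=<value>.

L=135.776

open belt: β = asin((r2−r1)/C) = asin(14/30) = 27.8181°
wrap1 = π − 2β = 124.3637°
wrap2 = π + 2β = 235.6363°
tangent length = C·cosβ = 26.5330
L = r1·wrap1 + r2·wrap2 + 2·C·cosβ = 4·2.1706 + 18·4.1126 + 2·26.5330 = 135.7755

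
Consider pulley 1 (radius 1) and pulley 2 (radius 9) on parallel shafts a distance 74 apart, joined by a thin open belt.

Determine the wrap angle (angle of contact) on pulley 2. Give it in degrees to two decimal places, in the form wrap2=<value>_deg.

wrap2=192.41_deg

open belt: β = asin((r2−r1)/C) = asin(8/74) = 6.2063°
wrap1 = π − 2β = 167.5875°
wrap2 = π + 2β = 192.4125°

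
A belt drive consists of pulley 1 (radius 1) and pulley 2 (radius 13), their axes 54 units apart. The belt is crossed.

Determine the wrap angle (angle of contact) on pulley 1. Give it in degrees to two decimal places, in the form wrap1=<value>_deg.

wrap1=210.05_deg

crossed belt: β = asin((r1+r2)/C) = asin(14/54) = 15.0261°
wrap1 = wrap2 = π + 2β = 210.0522°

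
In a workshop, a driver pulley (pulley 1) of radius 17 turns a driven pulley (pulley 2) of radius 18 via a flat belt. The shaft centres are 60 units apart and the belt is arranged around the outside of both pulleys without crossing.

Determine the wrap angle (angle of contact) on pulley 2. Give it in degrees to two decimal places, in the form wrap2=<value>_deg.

wrap2=181.91_deg

open belt: β = asin((r2−r1)/C) = asin(1/60) = 0.9550°
wrap1 = π − 2β = 178.0901°
wrap2 = π + 2β = 181.9099°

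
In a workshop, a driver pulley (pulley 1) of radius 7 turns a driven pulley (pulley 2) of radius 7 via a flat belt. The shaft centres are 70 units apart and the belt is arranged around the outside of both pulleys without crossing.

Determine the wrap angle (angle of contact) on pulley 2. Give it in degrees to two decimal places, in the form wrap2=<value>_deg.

wrap2=180.00_deg

open belt: β = asin((r2−r1)/C) = asin(0/70) = 0.0000°
wrap1 = π − 2β = 180.0000°
wrap2 = π + 2β = 180.0000°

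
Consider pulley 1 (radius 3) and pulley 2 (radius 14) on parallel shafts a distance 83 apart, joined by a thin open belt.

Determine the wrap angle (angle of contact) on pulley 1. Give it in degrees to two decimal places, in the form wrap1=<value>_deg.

wrap1=164.77_deg

open belt: β = asin((r2−r1)/C) = asin(11/83) = 7.6158°
wrap1 = π − 2β = 164.7684°
wrap2 = π + 2β = 195.2316°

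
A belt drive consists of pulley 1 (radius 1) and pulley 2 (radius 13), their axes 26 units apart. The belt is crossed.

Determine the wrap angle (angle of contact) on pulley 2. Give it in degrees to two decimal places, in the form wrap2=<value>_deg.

crossed belt: β = asin((r1+r2)/C) = asin(14/26) = 32.5790°
wrap1 = wrap2 = π + 2β = 245.1579°

wrap2=245.16_deg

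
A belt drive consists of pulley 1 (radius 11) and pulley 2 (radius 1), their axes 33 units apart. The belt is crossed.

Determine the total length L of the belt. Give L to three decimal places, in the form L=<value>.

crossed belt: β = asin((r1+r2)/C) = asin(12/33) = 21.3237°
wrap1 = wrap2 = π + 2β = 222.6474°
tangent length = C·cosβ = 30.7409
L = (r1+r2)·wrap + 2·C·cosβ = 12·3.8859 + 2·30.7409 = 108.1129

L=108.113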